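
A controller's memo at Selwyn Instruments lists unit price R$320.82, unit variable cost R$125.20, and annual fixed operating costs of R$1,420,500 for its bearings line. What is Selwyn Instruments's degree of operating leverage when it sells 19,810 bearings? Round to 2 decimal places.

At 19,810 units, contribution = 19,810 × R$195.62 = R$3,875,232.20.
Operating income = contribution − fixed costs = R$3,875,232.20 − R$1,420,500 = R$2,454,732.20.
Degree of operating leverage = R$3,875,232.20 / R$2,454,732.20 = 1.5787.

1.58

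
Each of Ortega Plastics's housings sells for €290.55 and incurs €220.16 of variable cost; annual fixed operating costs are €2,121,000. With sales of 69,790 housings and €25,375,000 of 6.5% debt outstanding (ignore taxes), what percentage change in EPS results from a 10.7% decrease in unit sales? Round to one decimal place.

Total contribution margin = 69,790 × €70.39 = €4,912,518.10.
Operating income = contribution − fixed costs = €4,912,518.10 − €2,121,000 = €2,791,518.10.
After interest of €1,649,375.00, pre-tax earnings = €1,142,143.10.
DCL = total CM / (EBIT − I) = €4,912,518.10 / €1,142,143.10 = 4.3011.
EPS therefore changes by 4.3011 × (-10.7%) = -46.0%.

-46.0%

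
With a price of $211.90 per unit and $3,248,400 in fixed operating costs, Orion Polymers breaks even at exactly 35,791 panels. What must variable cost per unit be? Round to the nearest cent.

Contribution per unit must be FC / Q = $3,248,400 / 35,791 = $90.7602.
Variable cost per unit = $211.90 − $90.7602 = $121.14.

$121.14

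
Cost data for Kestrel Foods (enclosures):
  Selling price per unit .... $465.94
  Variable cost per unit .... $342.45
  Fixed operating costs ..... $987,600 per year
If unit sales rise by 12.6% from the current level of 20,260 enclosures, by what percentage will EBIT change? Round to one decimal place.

+20.8%

At 20,260 units, contribution = 20,260 × $123.49 = $2,501,907.40.
EBIT = $2,501,907.40 − $987,600 = $1,514,307.40.
Degree of operating leverage = $2,501,907.40 / $1,514,307.40 = 1.6522.
Operating income changes by 1.6522 × +12.6% = +20.8%.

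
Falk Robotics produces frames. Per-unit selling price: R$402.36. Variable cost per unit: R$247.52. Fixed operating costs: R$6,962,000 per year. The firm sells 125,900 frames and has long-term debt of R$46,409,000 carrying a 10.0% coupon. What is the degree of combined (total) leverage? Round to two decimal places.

2.47

Total contribution margin = 125,900 × R$154.84 = R$19,494,356.00.
Operating income = contribution − fixed costs = R$19,494,356.00 − R$6,962,000 = R$12,532,356.00. Interest = R$4,640,900.00, so EBIT − I = R$7,891,456.00.
Degree of total leverage = total CM / (EBIT − interest) = R$19,494,356.00 / R$7,891,456.00 = 2.4703.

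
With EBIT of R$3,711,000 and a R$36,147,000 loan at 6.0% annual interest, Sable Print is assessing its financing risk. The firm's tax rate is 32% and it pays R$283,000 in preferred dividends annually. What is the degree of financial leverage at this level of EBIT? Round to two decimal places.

3.30

Annual interest charges come to R$2,168,820.00.
Pre-tax preferred-dividend burden = R$283,000 ÷ (1 − 0.32) = R$416,176.47.
DFL = EBIT ÷ [EBIT − I − D_p/(1−t)] = R$3,711,000 ÷ [R$3,711,000 − R$2,168,820.00 − R$416,176.47] = R$3,711,000 ÷ R$1,126,003.53 = 3.2957.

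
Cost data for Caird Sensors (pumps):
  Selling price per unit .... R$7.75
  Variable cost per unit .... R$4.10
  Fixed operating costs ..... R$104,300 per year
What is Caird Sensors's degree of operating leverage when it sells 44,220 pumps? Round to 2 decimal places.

2.83

Contribution at this volume is 44,220 × R$3.65 = R$161,403.00.
EBIT = R$161,403.00 − R$104,300 = R$57,103.00.
So DOL = total CM / EBIT = R$161,403.00 / R$57,103.00 = 2.8265.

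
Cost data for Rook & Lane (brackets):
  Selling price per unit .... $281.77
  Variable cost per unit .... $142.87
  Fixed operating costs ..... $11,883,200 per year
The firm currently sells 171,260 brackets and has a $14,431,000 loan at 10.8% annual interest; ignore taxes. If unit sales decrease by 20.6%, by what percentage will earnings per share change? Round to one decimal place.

-47.4%

Contribution at this volume is 171,260 × $138.90 = $23,788,014.00.
Operating income = contribution − fixed costs = $23,788,014.00 − $11,883,200 = $11,904,814.00.
Interest = $1,558,548.00, so EBIT − I = $10,346,266.00.
DCL = total CM / (EBIT − I) = $23,788,014.00 / $10,346,266.00 = 2.2992.
%ΔEPS = DCL × %ΔSales = 2.2992 × -20.6% = -47.4%.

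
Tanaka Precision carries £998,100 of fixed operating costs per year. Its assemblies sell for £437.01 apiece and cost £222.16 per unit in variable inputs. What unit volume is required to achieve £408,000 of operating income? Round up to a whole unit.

6,545 assemblies

Unit CM = price − variable cost = £437.01 − £222.16 = £214.85.
Required volume = (fixed costs + target profit) ÷ CM = (£998,100 + £408,000) ÷ £214.85 = 6,544.57, so 6,545 assemblies.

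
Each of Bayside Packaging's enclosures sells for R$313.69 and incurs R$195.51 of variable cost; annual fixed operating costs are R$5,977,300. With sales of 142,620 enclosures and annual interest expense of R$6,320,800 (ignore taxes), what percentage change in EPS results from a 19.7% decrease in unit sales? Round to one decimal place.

-72.9%

Contribution at this volume is 142,620 × R$118.18 = R$16,854,831.60.
EBIT = R$16,854,831.60 − R$5,977,300 = R$10,877,531.60.
Interest = R$6,320,800.00, so EBIT − I = R$4,556,731.60.
DCL = total CM / (EBIT − I) = R$16,854,831.60 / R$4,556,731.60 = 3.6989.
%ΔEPS = DCL × %ΔSales = 3.6989 × -19.7% = -72.9%.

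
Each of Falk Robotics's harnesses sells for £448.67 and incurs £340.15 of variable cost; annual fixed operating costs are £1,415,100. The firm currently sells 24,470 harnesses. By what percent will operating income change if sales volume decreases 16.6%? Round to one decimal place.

-35.5%

At 24,470 units, contribution = 24,470 × £108.52 = £2,655,484.40.
Subtracting fixed costs: EBIT = £2,655,484.40 − £1,415,100 = £1,240,384.40.
DOL = contribution ÷ EBIT = £2,655,484.40 ÷ £1,240,384.40 = 2.1409.
%ΔEBIT = DOL × %ΔSales = 2.1409 × -16.6% = -35.5%.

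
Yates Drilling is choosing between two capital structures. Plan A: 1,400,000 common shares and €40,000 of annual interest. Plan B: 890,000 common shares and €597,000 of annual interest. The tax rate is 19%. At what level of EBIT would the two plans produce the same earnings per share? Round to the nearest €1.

€1,569,020

Set EPS_A = EPS_B: (EBIT − €40,000)(1 − 0.19) ÷ 1,400,000 = (EBIT − €597,000)(1 − 0.19) ÷ 890,000.
Cancelling (1 − t) and cross-multiplying: 890,000·(EBIT − 40,000) = 1,400,000·(EBIT − 597,000).
EBIT × (1,400,000 − 890,000) = 597,000 × 1,400,000 − 40,000 × 890,000 = 800,200,000,000, so EBIT = 800,200,000,000 ÷ 510,000 = 1,569,019.61.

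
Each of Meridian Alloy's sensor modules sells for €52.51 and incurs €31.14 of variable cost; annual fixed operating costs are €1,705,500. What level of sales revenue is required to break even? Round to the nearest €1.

€4,190,726

Contribution margin per unit = €52.51 − €31.14 = €21.37, a CM ratio of €21.37 ÷ €52.51 = 0.4070.
Break-even revenue = fixed costs × price ÷ CM = €1,705,500 × €52.51 ÷ €21.37 = €4,190,726.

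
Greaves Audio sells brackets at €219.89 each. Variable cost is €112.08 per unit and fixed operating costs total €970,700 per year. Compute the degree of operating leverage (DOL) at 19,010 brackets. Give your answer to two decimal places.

1.90

At 19,010 units, contribution = 19,010 × €107.81 = €2,049,468.10.
EBIT = €2,049,468.10 − €970,700 = €1,078,768.10.
Degree of operating leverage = €2,049,468.10 / €1,078,768.10 = 1.8998.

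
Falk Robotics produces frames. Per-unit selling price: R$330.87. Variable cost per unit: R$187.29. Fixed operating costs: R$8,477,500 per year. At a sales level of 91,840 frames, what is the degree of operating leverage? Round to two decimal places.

2.80

Contribution at this volume is 91,840 × R$143.58 = R$13,186,387.20.
EBIT = R$13,186,387.20 − R$8,477,500 = R$4,708,887.20.
Degree of operating leverage = R$13,186,387.20 / R$4,708,887.20 = 2.8003.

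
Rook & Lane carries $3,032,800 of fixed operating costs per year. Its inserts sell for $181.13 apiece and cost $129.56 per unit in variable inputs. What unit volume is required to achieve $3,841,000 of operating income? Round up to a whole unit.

Each unit contributes $181.13 − $129.56 = $51.57.
Units = (FC + target) / CM = ($3,032,800 + $3,841,000) / $51.57 = 133,290.67, so 133,291 inserts.

133,291 inserts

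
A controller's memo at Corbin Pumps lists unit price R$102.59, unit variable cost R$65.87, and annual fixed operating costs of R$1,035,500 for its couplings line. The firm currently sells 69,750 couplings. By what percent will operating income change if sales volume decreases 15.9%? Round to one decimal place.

-26.7%

Total contribution margin = 69,750 × R$36.72 = R$2,561,220.00.
EBIT = R$2,561,220.00 − R$1,035,500 = R$1,525,720.00.
Degree of operating leverage = R$2,561,220.00 / R$1,525,720.00 = 1.6787.
Operating income changes by 1.6787 × -15.9% = -26.7%.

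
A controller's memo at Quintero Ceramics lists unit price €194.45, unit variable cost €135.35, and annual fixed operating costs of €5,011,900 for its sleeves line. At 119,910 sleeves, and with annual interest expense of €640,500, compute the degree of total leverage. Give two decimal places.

At 119,910 units, contribution = 119,910 × €59.10 = €7,086,681.00.
Subtracting fixed costs: EBIT = €7,086,681.00 − €5,011,900 = €2,074,781.00. Interest = €640,500.00.
DOL = €7,086,681.00 ÷ €2,074,781.00 = 3.4156; DFL = €2,074,781.00 ÷ €1,434,281.00 = 1.4466.
DCL = DOL × DFL = 3.4156 × 1.4466 = 4.9410.

4.94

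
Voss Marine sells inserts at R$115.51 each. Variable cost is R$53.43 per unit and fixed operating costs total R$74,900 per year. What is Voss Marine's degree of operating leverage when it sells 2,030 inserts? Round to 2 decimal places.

Total contribution margin = 2,030 × R$62.08 = R$126,022.40.
Subtracting fixed costs: EBIT = R$126,022.40 − R$74,900 = R$51,122.40.
DOL = contribution ÷ EBIT = R$126,022.40 ÷ R$51,122.40 = 2.4651.

2.47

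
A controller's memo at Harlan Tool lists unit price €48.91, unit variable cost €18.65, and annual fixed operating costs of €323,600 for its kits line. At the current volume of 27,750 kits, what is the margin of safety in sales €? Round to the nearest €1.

Contribution margin per unit = €48.91 − €18.65 = €30.26. Break-even units = €323,600 ÷ €30.26 = 10,693.99; break-even revenue = 10,693.99 × €48.91 = €523,042.83.
Current sales = 27,750 × €48.91 = €1,357,252.50.
Margin of safety = €1,357,252.50 − €523,042.83 = €834,210.

€834,210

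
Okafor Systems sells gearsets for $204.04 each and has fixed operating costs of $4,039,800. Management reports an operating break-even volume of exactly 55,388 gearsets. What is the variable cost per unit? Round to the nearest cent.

At break-even, FC = Q × (P − VC), so P − VC = $4,039,800 ÷ 55,388 = $72.9364.
Hence VC = price − CM = $204.04 − $72.9364 = $131.10.

$131.10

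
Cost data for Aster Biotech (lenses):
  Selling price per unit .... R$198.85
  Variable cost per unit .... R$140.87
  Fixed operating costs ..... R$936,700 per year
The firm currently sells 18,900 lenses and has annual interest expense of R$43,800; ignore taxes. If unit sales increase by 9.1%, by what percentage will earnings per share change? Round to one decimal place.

At 18,900 units, contribution = 18,900 × R$57.98 = R$1,095,822.00.
EBIT = R$1,095,822.00 − R$936,700 = R$159,122.00.
After interest of R$43,800.00, pre-tax earnings = R$115,322.00.
DCL = total CM / (EBIT − I) = R$1,095,822.00 / R$115,322.00 = 9.5023.
EPS therefore changes by 9.5023 × (+9.1%) = +86.5%.

+86.5%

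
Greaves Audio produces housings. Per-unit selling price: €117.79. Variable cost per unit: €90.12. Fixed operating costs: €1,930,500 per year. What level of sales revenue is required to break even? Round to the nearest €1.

€8,218,055

CM per unit = €117.79 − €90.12 = €27.67; CM ratio = €27.67 / €117.79 = 0.2349.
Break-even revenue = fixed costs × price ÷ CM = €1,930,500 × €117.79 ÷ €27.67 = €8,218,055.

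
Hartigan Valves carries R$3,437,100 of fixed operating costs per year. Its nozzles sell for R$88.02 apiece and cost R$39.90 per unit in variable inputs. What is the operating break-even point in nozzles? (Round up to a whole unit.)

71,428 nozzles

Unit CM = price − variable cost = R$88.02 − R$39.90 = R$48.12.
Break-even Q = R$3,437,100 / R$48.12 = 71,427.68 → 71,428 nozzles.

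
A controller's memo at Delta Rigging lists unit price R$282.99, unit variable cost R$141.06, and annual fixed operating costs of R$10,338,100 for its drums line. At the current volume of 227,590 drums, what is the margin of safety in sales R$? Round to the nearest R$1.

R$43,792,864

Unit CM = price − variable cost = R$282.99 − R$141.06 = R$141.93. Break-even units = R$10,338,100 ÷ R$141.93 = 72,839.43; break-even revenue = 72,839.43 × R$282.99 = R$20,612,829.70.
Current sales = 227,590 × R$282.99 = R$64,405,694.10.
Margin of safety = R$64,405,694.10 − R$20,612,829.70 = R$43,792,864.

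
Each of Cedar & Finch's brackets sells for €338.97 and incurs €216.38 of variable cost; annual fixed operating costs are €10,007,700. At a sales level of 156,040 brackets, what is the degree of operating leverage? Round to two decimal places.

Total contribution margin = 156,040 × €122.59 = €19,128,943.60.
Operating income = contribution − fixed costs = €19,128,943.60 − €10,007,700 = €9,121,243.60.
Degree of operating leverage = €19,128,943.60 / €9,121,243.60 = 2.0972.

2.10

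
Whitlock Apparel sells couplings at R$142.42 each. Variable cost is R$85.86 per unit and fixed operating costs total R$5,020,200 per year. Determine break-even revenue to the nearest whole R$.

CM per unit = R$142.42 − R$85.86 = R$56.56; CM ratio = R$56.56 / R$142.42 = 0.3971.
Break-even sales = FC ÷ CM ratio = R$5,020,200 × R$142.42 / R$56.56 = R$12,641,034.

R$12,641,034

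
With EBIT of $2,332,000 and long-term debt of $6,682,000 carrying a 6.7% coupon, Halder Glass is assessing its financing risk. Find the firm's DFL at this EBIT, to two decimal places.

Annual interest charges come to $447,694.00.
Degree of financial leverage = EBIT / (EBIT − interest) = $2,332,000 / $1,884,306.00 = 1.2376.

1.24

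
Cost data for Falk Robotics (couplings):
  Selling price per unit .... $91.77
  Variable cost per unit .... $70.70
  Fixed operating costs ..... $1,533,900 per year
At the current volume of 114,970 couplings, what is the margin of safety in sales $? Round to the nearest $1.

Each unit contributes $91.77 − $70.70 = $21.07. Break-even units = $1,533,900 ÷ $21.07 = 72,800.19; break-even revenue = 72,800.19 × $91.77 = $6,680,873.42.
Current sales = 114,970 × $91.77 = $10,550,796.90.
Margin of safety = $10,550,796.90 − $6,680,873.42 = $3,869,923.

$3,869,923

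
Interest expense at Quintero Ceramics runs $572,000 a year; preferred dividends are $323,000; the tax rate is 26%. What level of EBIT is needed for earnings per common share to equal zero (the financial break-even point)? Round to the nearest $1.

$1,008,486

Grossing the preferred dividend up to pre-tax terms: $323,000 / (1 − 0.26) = $436,486.49.
EPS = 0 when EBIT covers interest plus the pre-tax preferred burden: $572,000 + $436,486.49 = $1,008,486.49.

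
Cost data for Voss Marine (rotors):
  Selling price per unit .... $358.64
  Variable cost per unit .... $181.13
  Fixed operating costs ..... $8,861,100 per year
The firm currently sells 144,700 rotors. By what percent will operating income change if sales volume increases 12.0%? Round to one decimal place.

At 144,700 units, contribution = 144,700 × $177.51 = $25,685,697.00.
EBIT = $25,685,697.00 − $8,861,100 = $16,824,597.00.
So DOL = total CM / EBIT = $25,685,697.00 / $16,824,597.00 = 1.5267.
%ΔEBIT = DOL × %ΔSales = 1.5267 × +12.0% = +18.3%.

+18.3%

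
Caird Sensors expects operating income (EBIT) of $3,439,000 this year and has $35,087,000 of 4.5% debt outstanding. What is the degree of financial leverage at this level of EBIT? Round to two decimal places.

Interest = $1,578,915.00.
Degree of financial leverage = EBIT / (EBIT − interest) = $3,439,000 / $1,860,085.00 = 1.8488.

1.85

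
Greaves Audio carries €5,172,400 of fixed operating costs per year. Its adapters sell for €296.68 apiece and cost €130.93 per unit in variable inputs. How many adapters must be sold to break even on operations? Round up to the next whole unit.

31,207 adapters

Contribution margin per unit = €296.68 − €130.93 = €165.75.
Units to break even: €5,172,400 ÷ €165.75 = 31,206.03, rounded up to 31,207.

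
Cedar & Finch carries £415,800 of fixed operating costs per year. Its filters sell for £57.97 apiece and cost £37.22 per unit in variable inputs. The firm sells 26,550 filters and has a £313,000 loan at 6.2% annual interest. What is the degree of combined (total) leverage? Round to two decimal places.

Total contribution margin = 26,550 × £20.75 = £550,912.50.
Operating income = contribution − fixed costs = £550,912.50 − £415,800 = £135,112.50. Interest = £19,406.00.
DOL = £550,912.50 ÷ £135,112.50 = 4.0774; DFL = £135,112.50 ÷ £115,706.50 = 1.1677.
DCL = DOL × DFL = 4.0774 × 1.1677 = 4.7612.

4.76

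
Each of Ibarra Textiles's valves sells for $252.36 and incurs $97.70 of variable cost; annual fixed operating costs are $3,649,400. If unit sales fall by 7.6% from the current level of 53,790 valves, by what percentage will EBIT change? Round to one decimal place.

-13.5%

Total contribution margin = 53,790 × $154.66 = $8,319,161.40.
EBIT = $8,319,161.40 − $3,649,400 = $4,669,761.40.
Degree of operating leverage = $8,319,161.40 / $4,669,761.40 = 1.7815.
So EBIT moves 1.7815 × (-7.6%) = -13.5%.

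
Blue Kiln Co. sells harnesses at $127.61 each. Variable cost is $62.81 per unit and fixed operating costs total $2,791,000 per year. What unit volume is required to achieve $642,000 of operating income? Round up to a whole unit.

52,979 harnesses

Unit CM = price − variable cost = $127.61 − $62.81 = $64.80.
Required volume = (fixed costs + target profit) ÷ CM = ($2,791,000 + $642,000) ÷ $64.80 = 52,978.40, so 52,979 harnesses.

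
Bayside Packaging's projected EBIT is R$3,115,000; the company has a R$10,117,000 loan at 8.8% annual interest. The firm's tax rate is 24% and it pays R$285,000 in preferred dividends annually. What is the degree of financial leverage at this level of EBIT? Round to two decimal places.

1.68

Interest = R$890,296.00.
Pre-tax preferred-dividend burden = R$285,000 ÷ (1 − 0.24) = R$375,000.00.
DFL = EBIT ÷ [EBIT − I − D_p/(1−t)] = R$3,115,000 ÷ [R$3,115,000 − R$890,296.00 − R$375,000.00] = R$3,115,000 ÷ R$1,849,704.00 = 1.6841.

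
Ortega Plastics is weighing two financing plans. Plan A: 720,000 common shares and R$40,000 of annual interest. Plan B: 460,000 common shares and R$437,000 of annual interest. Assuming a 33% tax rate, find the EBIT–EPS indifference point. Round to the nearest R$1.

Set EPS_A = EPS_B: (EBIT − R$40,000)(1 − 0.33) ÷ 720,000 = (EBIT − R$437,000)(1 − 0.33) ÷ 460,000.
Cancelling (1 − t) and cross-multiplying: 460,000·(EBIT − 40,000) = 720,000·(EBIT − 437,000).
EBIT × (720,000 − 460,000) = 437,000 × 720,000 − 40,000 × 460,000 = 296,240,000,000, so EBIT = 296,240,000,000 ÷ 260,000 = 1,139,384.62.

R$1,139,385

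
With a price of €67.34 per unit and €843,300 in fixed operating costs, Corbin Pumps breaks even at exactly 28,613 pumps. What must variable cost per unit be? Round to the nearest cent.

€37.87

At break-even, FC = Q × (P − VC), so P − VC = €843,300 ÷ 28,613 = €29.4726.
Hence VC = price − CM = €67.34 − €29.4726 = €37.87.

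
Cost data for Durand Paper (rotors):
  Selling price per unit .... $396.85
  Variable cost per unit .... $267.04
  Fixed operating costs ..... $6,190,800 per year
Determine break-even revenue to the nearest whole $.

$18,926,269

Contribution margin per unit = $396.85 − $267.04 = $129.81, a CM ratio of $129.81 ÷ $396.85 = 0.3271.
Break-even sales = FC ÷ CM ratio = $6,190,800 × $396.85 / $129.81 = $18,926,269.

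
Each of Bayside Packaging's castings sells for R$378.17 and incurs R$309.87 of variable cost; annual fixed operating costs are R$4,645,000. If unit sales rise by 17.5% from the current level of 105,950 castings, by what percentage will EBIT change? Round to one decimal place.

+48.9%

Contribution at this volume is 105,950 × R$68.30 = R$7,236,385.00.
Subtracting fixed costs: EBIT = R$7,236,385.00 − R$4,645,000 = R$2,591,385.00.
DOL = contribution ÷ EBIT = R$7,236,385.00 ÷ R$2,591,385.00 = 2.7925.
Operating income changes by 2.7925 × +17.5% = +48.9%.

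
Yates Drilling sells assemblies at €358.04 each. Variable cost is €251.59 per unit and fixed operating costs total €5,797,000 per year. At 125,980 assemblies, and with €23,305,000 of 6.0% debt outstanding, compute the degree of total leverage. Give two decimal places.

Total contribution margin = 125,980 × €106.45 = €13,410,571.00.
EBIT = €13,410,571.00 − €5,797,000 = €7,613,571.00. Interest = €1,398,300.00.
DOL = €13,410,571.00 ÷ €7,613,571.00 = 1.7614; DFL = €7,613,571.00 ÷ €6,215,271.00 = 1.2250.
Combined leverage = 1.7614 × 1.2250 = 2.1577.

2.16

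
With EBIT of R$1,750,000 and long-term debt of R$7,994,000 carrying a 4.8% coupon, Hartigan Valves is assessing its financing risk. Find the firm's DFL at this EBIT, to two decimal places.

Interest = R$383,712.00.
DFL = EBIT ÷ (EBIT − I) = R$1,750,000 ÷ (R$1,750,000 − R$383,712.00) = R$1,750,000 ÷ R$1,366,288.00 = 1.2808.

1.28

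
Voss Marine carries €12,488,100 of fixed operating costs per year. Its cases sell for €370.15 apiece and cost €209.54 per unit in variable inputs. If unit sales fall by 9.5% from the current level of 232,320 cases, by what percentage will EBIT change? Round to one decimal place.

Contribution at this volume is 232,320 × €160.61 = €37,312,915.20.
Operating income = contribution − fixed costs = €37,312,915.20 − €12,488,100 = €24,824,815.20.
DOL = contribution ÷ EBIT = €37,312,915.20 ÷ €24,824,815.20 = 1.5030.
Operating income changes by 1.5030 × -9.5% = -14.3%.

-14.3%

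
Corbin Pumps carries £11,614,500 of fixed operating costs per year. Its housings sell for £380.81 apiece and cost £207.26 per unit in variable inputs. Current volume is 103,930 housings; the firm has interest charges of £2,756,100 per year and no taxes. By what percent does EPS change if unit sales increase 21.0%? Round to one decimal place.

+103.3%

Total contribution margin = 103,930 × £173.55 = £18,037,051.50.
Operating income = contribution − fixed costs = £18,037,051.50 − £11,614,500 = £6,422,551.50.
After interest of £2,756,100.00, pre-tax earnings = £3,666,451.50.
DCL = total CM / (EBIT − I) = £18,037,051.50 / £3,666,451.50 = 4.9195.
EPS therefore changes by 4.9195 × (+21.0%) = +103.3%.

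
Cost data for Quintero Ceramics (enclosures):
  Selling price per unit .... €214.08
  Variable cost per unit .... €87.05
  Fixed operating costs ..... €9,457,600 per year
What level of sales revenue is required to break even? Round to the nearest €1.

€15,938,621

Contribution margin per unit = €214.08 − €87.05 = €127.03, a CM ratio of €127.03 ÷ €214.08 = 0.5934.
Break-even sales = FC ÷ CM ratio = €9,457,600 × €214.08 / €127.03 = €15,938,621.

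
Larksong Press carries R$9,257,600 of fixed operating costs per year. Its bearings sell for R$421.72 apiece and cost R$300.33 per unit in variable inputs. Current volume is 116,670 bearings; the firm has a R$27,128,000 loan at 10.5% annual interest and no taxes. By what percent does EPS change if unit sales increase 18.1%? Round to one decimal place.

+124.6%

Total contribution margin = 116,670 × R$121.39 = R$14,162,571.30.
Subtracting fixed costs: EBIT = R$14,162,571.30 − R$9,257,600 = R$4,904,971.30.
After interest of R$2,848,440.00, pre-tax earnings = R$2,056,531.30.
Degree of combined leverage = contribution ÷ (EBIT − I) = R$14,162,571.30 ÷ R$2,056,531.30 = 6.8866.
EPS therefore changes by 6.8866 × (+18.1%) = +124.6%.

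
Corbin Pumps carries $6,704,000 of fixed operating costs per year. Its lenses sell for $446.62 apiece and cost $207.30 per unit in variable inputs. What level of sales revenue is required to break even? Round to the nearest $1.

Contribution margin per unit = $446.62 − $207.30 = $239.32, a CM ratio of $239.32 ÷ $446.62 = 0.5358.
Break-even sales = FC ÷ CM ratio = $6,704,000 × $446.62 / $239.32 = $12,511,033.

$12,511,033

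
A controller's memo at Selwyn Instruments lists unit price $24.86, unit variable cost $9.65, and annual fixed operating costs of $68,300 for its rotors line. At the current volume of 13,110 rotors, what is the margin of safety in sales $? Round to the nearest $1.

Contribution margin per unit = $24.86 − $9.65 = $15.21. Break-even units = $68,300 ÷ $15.21 = 4,490.47; break-even revenue = 4,490.47 × $24.86 = $111,633.00.
Actual sales revenue = 13,110 × $24.86 = $325,914.60.
Margin of safety = $325,914.60 − $111,633.00 = $214,282.

$214,282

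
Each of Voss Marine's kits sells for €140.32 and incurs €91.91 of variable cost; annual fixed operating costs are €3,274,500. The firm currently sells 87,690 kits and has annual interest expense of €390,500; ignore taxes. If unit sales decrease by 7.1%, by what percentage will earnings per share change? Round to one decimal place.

-52.0%

Total contribution margin = 87,690 × €48.41 = €4,245,072.90.
EBIT = €4,245,072.90 − €3,274,500 = €970,572.90.
Interest = €390,500.00, so EBIT − I = €580,072.90.
Degree of combined leverage = contribution ÷ (EBIT − I) = €4,245,072.90 ÷ €580,072.90 = 7.3182.
%ΔEPS = DCL × %ΔSales = 7.3182 × -7.1% = -52.0%.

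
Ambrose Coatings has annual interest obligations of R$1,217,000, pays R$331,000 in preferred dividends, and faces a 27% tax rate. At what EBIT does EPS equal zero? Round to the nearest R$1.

Grossing the preferred dividend up to pre-tax terms: R$331,000 / (1 − 0.27) = R$453,424.66.
EPS = 0 when EBIT covers interest plus the pre-tax preferred burden: R$1,217,000 + R$453,424.66 = R$1,670,424.66.

R$1,670,425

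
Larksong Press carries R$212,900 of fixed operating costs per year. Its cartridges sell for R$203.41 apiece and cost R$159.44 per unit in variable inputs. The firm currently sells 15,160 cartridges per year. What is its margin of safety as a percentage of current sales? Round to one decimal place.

Each unit contributes R$203.41 − R$159.44 = R$43.97. Break-even units = R$212,900 ÷ R$43.97 = 4,841.94; break-even revenue = 4,841.94 × R$203.41 = R$984,898.54.
Current sales = 15,160 × R$203.41 = R$3,083,695.60.
Margin of safety = (R$3,083,695.60 − R$984,898.54) ÷ R$3,083,695.60 = 68.1%.

68.1%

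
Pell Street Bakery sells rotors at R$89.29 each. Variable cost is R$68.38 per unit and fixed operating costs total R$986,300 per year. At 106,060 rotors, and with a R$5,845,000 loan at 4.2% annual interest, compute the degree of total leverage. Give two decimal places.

2.25

Total contribution margin = 106,060 × R$20.91 = R$2,217,714.60.
Subtracting fixed costs: EBIT = R$2,217,714.60 − R$986,300 = R$1,231,414.60. Interest = R$245,490.00, so EBIT − I = R$985,924.60.
Degree of total leverage = total CM / (EBIT − interest) = R$2,217,714.60 / R$985,924.60 = 2.2494.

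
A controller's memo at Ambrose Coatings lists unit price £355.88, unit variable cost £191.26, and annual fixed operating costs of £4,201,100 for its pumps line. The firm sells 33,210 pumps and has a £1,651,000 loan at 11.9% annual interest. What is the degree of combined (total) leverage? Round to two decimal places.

Total contribution margin = 33,210 × £164.62 = £5,467,030.20.
Subtracting fixed costs: EBIT = £5,467,030.20 − £4,201,100 = £1,265,930.20. Interest = £196,469.00.
DOL = £5,467,030.20 ÷ £1,265,930.20 = 4.3186; DFL = £1,265,930.20 ÷ £1,069,461.20 = 1.1837.
Combined leverage = 4.3186 × 1.1837 = 5.1119.

5.11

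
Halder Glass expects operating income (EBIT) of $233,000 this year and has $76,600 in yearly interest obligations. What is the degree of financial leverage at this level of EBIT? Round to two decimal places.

Interest = $76,600.00.
DFL = EBIT ÷ (EBIT − I) = $233,000 ÷ ($233,000 − $76,600.00) = $233,000 ÷ $156,400.00 = 1.4898.

1.49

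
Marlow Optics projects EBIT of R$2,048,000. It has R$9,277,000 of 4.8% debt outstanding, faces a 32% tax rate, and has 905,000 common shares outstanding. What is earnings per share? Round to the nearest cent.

R$1.20

Interest = R$445,296.00, so EBT = R$2,048,000 − R$445,296.00 = R$1,602,704.00.
After tax at 32%: net income = R$1,602,704.00 × 0.68 = R$1,089,838.72.
Per share: R$1,089,838.72 / 905,000 shares = R$1.20.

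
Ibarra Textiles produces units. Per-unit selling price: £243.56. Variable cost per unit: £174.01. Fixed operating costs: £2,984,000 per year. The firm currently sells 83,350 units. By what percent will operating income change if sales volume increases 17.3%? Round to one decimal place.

Contribution at this volume is 83,350 × £69.55 = £5,796,992.50.
EBIT = £5,796,992.50 − £2,984,000 = £2,812,992.50.
DOL = contribution ÷ EBIT = £5,796,992.50 ÷ £2,812,992.50 = 2.0608.
%ΔEBIT = DOL × %ΔSales = 2.0608 × +17.3% = +35.7%.

+35.7%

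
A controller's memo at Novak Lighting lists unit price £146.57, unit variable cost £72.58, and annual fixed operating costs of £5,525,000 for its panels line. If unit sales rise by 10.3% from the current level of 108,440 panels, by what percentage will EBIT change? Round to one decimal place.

Contribution at this volume is 108,440 × £73.99 = £8,023,475.60.
Subtracting fixed costs: EBIT = £8,023,475.60 − £5,525,000 = £2,498,475.60.
DOL = contribution ÷ EBIT = £8,023,475.60 ÷ £2,498,475.60 = 3.2113.
%ΔEBIT = DOL × %ΔSales = 3.2113 × +10.3% = +33.1%.

+33.1%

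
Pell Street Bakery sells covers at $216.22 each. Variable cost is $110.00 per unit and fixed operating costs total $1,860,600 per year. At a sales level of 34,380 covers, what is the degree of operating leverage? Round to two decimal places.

2.04

Total contribution margin = 34,380 × $106.22 = $3,651,843.60.
EBIT = $3,651,843.60 − $1,860,600 = $1,791,243.60.
So DOL = total CM / EBIT = $3,651,843.60 / $1,791,243.60 = 2.0387.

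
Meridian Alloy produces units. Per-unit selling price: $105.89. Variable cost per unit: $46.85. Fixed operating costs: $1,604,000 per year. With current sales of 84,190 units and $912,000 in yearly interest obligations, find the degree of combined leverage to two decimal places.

At 84,190 units, contribution = 84,190 × $59.04 = $4,970,577.60.
Subtracting fixed costs: EBIT = $4,970,577.60 − $1,604,000 = $3,366,577.60. Interest = $912,000.00, so EBIT − I = $2,454,577.60.
DCL = contribution ÷ (EBIT − I) = $4,970,577.60 ÷ $2,454,577.60 = 2.0250.

2.03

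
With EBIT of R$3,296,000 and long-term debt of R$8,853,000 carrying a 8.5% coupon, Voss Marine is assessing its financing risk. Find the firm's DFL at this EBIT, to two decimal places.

Interest = R$752,505.00.
DFL = EBIT ÷ (EBIT − I) = R$3,296,000 ÷ (R$3,296,000 − R$752,505.00) = R$3,296,000 ÷ R$2,543,495.00 = 1.2959.

1.30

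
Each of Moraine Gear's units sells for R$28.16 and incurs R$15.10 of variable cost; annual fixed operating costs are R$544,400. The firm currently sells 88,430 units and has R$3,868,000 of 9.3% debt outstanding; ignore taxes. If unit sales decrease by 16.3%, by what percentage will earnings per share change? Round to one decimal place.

Total contribution margin = 88,430 × R$13.06 = R$1,154,895.80.
Operating income = contribution − fixed costs = R$1,154,895.80 − R$544,400 = R$610,495.80.
Interest = R$359,724.00, so EBIT − I = R$250,771.80.
DCL = total CM / (EBIT − I) = R$1,154,895.80 / R$250,771.80 = 4.6054.
EPS therefore changes by 4.6054 × (-16.3%) = -75.1%.

-75.1%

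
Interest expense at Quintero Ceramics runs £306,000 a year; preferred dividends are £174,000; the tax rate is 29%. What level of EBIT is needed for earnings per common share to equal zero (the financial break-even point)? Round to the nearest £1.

Grossing the preferred dividend up to pre-tax terms: £174,000 / (1 − 0.29) = £245,070.42.
Financial break-even EBIT = interest + D_p ÷ (1 − t) = £306,000 + £245,070.42 = £551,070.42.

£551,070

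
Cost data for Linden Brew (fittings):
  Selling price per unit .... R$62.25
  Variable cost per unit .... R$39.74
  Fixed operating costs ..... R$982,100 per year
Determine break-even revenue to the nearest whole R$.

CM per unit = R$62.25 − R$39.74 = R$22.51; CM ratio = R$22.51 / R$62.25 = 0.3616.
Break-even sales = FC ÷ CM ratio = R$982,100 × R$62.25 / R$22.51 = R$2,715,936.

R$2,715,936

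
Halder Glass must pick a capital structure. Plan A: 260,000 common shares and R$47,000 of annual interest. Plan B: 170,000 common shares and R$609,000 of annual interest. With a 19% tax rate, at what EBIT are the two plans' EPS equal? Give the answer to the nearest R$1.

At indifference, (EBIT − 47,000)(1 − t)/260,000 = (EBIT − 609,000)(1 − t)/170,000.
Cancelling (1 − t) and cross-multiplying: 170,000·(EBIT − 47,000) = 260,000·(EBIT − 609,000).
EBIT × (260,000 − 170,000) = 609,000 × 260,000 − 47,000 × 170,000 = 150,350,000,000, so EBIT = 150,350,000,000 ÷ 90,000 = 1,670,555.56.

R$1,670,556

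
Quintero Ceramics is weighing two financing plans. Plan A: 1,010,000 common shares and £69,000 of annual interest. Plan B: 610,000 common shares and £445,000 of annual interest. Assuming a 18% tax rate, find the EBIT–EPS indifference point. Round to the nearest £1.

Set EPS_A = EPS_B: (EBIT − £69,000)(1 − 0.18) ÷ 1,010,000 = (EBIT − £445,000)(1 − 0.18) ÷ 610,000.
Cancelling (1 − t) and cross-multiplying: 610,000·(EBIT − 69,000) = 1,010,000·(EBIT − 445,000).
Solving, EBIT = (445,000·1,010,000 − 69,000·610,000) / (1,010,000 − 610,000) = 407,360,000,000 / 400,000 = 1,018,400.00.

£1,018,400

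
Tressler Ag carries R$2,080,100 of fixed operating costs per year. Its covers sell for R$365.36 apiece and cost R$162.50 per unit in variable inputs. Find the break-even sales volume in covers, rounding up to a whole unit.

Contribution margin per unit = R$365.36 − R$162.50 = R$202.86.
Units to break even: R$2,080,100 ÷ R$202.86 = 10,253.87, rounded up to 10,254.

10,254 covers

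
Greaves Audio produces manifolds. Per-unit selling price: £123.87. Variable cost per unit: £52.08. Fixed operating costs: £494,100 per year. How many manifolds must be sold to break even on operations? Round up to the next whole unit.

6,883 manifolds

Unit CM = price − variable cost = £123.87 − £52.08 = £71.79.
Break-even volume = fixed costs ÷ CM per unit = £494,100 ÷ £71.79 = 6,882.57, so 6,883 manifolds.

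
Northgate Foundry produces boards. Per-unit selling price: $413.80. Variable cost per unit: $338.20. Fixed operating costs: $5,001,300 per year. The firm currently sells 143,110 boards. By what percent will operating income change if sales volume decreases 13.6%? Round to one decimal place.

-25.3%

Contribution at this volume is 143,110 × $75.60 = $10,819,116.00.
EBIT = $10,819,116.00 − $5,001,300 = $5,817,816.00.
Degree of operating leverage = $10,819,116.00 / $5,817,816.00 = 1.8597.
Operating income changes by 1.8597 × -13.6% = -25.3%.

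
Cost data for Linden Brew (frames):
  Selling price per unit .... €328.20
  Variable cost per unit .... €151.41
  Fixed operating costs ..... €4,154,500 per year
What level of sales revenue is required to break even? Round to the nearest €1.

€7,712,579

Contribution margin per unit = €328.20 − €151.41 = €176.79, a CM ratio of €176.79 ÷ €328.20 = 0.5387.
Break-even revenue = fixed costs × price ÷ CM = €4,154,500 × €328.20 ÷ €176.79 = €7,712,579.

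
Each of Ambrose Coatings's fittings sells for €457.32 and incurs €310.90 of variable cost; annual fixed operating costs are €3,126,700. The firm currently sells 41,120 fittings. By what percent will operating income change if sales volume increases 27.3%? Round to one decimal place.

+56.8%

Total contribution margin = 41,120 × €146.42 = €6,020,790.40.
EBIT = €6,020,790.40 − €3,126,700 = €2,894,090.40.
Degree of operating leverage = €6,020,790.40 / €2,894,090.40 = 2.0804.
So EBIT moves 2.0804 × (+27.3%) = +56.8%.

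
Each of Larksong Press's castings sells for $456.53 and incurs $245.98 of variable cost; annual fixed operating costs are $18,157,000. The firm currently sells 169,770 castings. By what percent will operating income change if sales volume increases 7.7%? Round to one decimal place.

At 169,770 units, contribution = 169,770 × $210.55 = $35,745,073.50.
EBIT = $35,745,073.50 − $18,157,000 = $17,588,073.50.
Degree of operating leverage = $35,745,073.50 / $17,588,073.50 = 2.0323.
So EBIT moves 2.0323 × (+7.7%) = +15.6%.

+15.6%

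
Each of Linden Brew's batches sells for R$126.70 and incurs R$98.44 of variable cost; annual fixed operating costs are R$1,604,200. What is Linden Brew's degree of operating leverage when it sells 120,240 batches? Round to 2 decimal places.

Contribution at this volume is 120,240 × R$28.26 = R$3,397,982.40.
Subtracting fixed costs: EBIT = R$3,397,982.40 − R$1,604,200 = R$1,793,782.40.
So DOL = total CM / EBIT = R$3,397,982.40 / R$1,793,782.40 = 1.8943.

1.89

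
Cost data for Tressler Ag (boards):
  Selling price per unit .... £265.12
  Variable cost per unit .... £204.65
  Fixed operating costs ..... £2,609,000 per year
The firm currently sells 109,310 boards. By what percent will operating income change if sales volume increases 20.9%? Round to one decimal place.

+34.5%

Total contribution margin = 109,310 × £60.47 = £6,609,975.70.
Operating income = contribution − fixed costs = £6,609,975.70 − £2,609,000 = £4,000,975.70.
So DOL = total CM / EBIT = £6,609,975.70 / £4,000,975.70 = 1.6521.
Operating income changes by 1.6521 × +20.9% = +34.5%.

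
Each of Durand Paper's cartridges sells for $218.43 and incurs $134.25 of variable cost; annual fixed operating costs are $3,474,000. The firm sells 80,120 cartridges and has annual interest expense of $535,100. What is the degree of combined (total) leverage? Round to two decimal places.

2.47

Total contribution margin = 80,120 × $84.18 = $6,744,501.60.
Operating income = contribution − fixed costs = $6,744,501.60 − $3,474,000 = $3,270,501.60. Interest = $535,100.00.
DOL = $6,744,501.60 ÷ $3,270,501.60 = 2.0622; DFL = $3,270,501.60 ÷ $2,735,401.60 = 1.1956.
Combined leverage = 2.0622 × 1.1956 = 2.4656.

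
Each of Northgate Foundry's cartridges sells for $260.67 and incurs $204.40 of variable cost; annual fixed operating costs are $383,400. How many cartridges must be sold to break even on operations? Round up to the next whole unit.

Each unit contributes $260.67 − $204.40 = $56.27.
Break-even volume = fixed costs ÷ CM per unit = $383,400 ÷ $56.27 = 6,813.58, so 6,814 cartridges.

6,814 cartridges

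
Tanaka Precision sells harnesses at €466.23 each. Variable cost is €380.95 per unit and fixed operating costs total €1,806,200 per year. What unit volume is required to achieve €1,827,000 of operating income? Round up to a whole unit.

42,604 harnesses

Unit CM = price − variable cost = €466.23 − €380.95 = €85.28.
Need Q such that Q × €85.28 − €1,806,200 = €1,827,000, i.e. Q = €3,633,200 / €85.28 = 42,603.19 → 42,604.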